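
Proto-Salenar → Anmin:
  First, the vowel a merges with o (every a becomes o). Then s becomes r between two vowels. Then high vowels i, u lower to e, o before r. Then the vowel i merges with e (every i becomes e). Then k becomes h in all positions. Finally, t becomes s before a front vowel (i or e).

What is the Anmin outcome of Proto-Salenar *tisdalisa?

Anmin: *tisdalisa
  tisdalisa → tisdoliso   [vowel merger]
  tisdoliso → tisdoliro   [rhotacism]
  tisdoliro → tisdolero   [pre-rhotic lowering]
  tisdolero → tesdolero   [vowel merger]
  tesdolero (rule 5 does not apply)
  tesdolero → sesdolero   [palatalisation]
  giving Anmin sesdolero.

sesdolero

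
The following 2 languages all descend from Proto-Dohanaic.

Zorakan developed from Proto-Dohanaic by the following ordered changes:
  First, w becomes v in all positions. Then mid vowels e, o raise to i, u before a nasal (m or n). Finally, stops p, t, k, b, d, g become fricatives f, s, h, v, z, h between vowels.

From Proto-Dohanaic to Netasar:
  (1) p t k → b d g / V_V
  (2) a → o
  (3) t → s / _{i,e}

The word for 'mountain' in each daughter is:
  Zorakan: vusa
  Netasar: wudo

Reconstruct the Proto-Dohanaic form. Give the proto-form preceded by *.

*wuta

Position 4: Zorakan has a, Netasar has o. Zorakan preserves a here (none of its changes turn any other segment into a), so the proto-segment is *a.
Position 3: Zorakan has s, Netasar has d. Taking the neighbouring segments as reconstructed: Zorakan s could go back to *t or *s; Netasar d could go back to *t or *d — the one source consistent with every daughter is *t.
Position 1: Zorakan has v, Netasar has w. Netasar preserves w here (none of its changes turn any other segment into w), so the proto-segment is *w.
Continuing position by position gives *wuta; check it forward:
Zorakan: start from *wuta.
  rule 1 (unconditioned shift): wuta → vuta
  rule 2: no change — vuta
  rule 3 (intervocalic lenition): vuta → vusa
  ⇒ Zorakan vusa
Netasar: start from *wuta.
  rule 1 (intervocalic voicing): wuta → wuda
  rule 2 (vowel merger): wuda → wudo
  rule 3: no change — wudo
  ⇒ Netasar wudo
Only *wuta yields all of Zorakan vusa, Netasar wudo.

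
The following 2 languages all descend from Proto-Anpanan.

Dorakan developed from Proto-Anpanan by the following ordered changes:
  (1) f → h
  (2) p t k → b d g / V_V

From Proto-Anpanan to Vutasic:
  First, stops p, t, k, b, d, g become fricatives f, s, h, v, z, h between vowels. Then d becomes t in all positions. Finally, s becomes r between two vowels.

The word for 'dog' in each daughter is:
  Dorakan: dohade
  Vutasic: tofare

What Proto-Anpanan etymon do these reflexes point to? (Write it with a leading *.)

Position 5: Dorakan has d, Vutasic has r. Taking the neighbouring segments as reconstructed: Dorakan d could go back to *t or *d; Vutasic r could go back to *t or *s or *r — the one source consistent with every daughter is *t.
Position 3: Dorakan has h, Vutasic has f. Taking the neighbouring segments as reconstructed: Dorakan h could go back to *f or *h; Vutasic f could go back to *p or *f — the one source consistent with every daughter is *f.
Verify the candidate proto-form against each daughter:
Dorakan: start from *dofate.
  rule 1 (unconditioned shift): dofate → dohate
  rule 2 (intervocalic voicing): dohate → dohade
  ⇒ Dorakan dohade
Vutasic: *dofate > dofase > tofase > tofare  (by intervocalic lenition, unconditioned shift, rhotacism)
*dofate is the unique common source.

*dofate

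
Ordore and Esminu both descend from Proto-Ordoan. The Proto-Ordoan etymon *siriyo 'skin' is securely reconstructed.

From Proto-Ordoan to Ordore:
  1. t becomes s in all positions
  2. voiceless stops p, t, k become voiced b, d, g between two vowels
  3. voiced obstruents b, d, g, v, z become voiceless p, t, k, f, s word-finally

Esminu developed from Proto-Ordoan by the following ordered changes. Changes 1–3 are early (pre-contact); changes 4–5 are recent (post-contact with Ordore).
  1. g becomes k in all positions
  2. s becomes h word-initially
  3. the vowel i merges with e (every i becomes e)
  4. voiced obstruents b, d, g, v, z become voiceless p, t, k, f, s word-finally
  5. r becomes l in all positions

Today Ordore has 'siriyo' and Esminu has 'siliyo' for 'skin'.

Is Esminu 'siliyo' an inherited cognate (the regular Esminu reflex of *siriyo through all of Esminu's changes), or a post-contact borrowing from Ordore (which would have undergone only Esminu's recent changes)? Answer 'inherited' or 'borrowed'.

borrowed

If inherited, *siriyo would pass through all of Esminu's changes:
Esminu: start from *siriyo.
  rule 1: no change — siriyo
  rule 2 (debuccalisation): siriyo → hiriyo
  rule 3 (vowel merger): hiriyo → hereyo
  rule 4: no change — hereyo
  rule 5 (unconditioned shift): hereyo → heleyo
  ⇒ Esminu heleyo
If borrowed from Ordore 'siriyo' after the early changes, it would undergo only the recent ones:
  rule 4 (final devoicing): no change (siriyo)
  rule 5 (unconditioned shift): siriyo → siliyo
  ⇒ as a loan: siliyo
Esminu 'siliyo' matches the loan outcome 'siliyo', not the inherited 'heleyo' — it skipped the early Esminu changes, so it was borrowed from Ordore.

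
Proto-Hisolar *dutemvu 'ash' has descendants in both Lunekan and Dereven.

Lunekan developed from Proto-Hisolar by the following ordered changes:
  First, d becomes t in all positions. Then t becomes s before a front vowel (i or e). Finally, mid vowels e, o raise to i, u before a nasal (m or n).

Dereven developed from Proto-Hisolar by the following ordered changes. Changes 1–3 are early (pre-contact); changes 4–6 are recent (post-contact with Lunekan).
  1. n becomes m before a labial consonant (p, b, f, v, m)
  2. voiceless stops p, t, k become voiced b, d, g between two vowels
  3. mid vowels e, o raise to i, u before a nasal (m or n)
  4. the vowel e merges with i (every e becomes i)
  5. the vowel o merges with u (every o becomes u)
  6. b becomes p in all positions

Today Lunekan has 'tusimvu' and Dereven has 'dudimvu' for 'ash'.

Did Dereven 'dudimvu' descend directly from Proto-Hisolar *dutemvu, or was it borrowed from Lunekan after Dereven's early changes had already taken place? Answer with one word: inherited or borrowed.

inherited

If inherited, *dutemvu would pass through all of Dereven's changes:
Dereven: *dutemvu
  dutemvu (rule 1 does not apply)
  dutemvu → dudemvu   [intervocalic voicing]
  dudemvu → dudimvu   [pre-nasal raising]
  dudimvu (rule 4 does not apply)
  dudimvu (rule 5 does not apply)
  dudimvu (rule 6 does not apply)
  giving Dereven dudimvu.
If borrowed from Lunekan 'tusimvu' after the early changes, it would undergo only the recent ones:
  rule 4 (vowel merger): no change (tusimvu)
  rule 5 (vowel merger): no change (tusimvu)
  rule 6 (unconditioned shift): no change (tusimvu)
  ⇒ as a loan: tusimvu
Dereven 'dudimvu' matches the inherited outcome exactly, so it is an inherited cognate, not a loan.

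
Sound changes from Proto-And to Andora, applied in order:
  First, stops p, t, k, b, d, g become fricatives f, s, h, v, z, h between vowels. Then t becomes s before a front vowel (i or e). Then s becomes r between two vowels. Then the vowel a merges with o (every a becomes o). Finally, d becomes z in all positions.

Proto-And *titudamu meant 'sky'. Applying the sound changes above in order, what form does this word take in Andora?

Andora: start from *titudamu.
  rule 1 (intervocalic lenition): titudamu → tisuzamu
  rule 2 (palatalisation): tisuzamu → sisuzamu
  rule 3 (rhotacism): sisuzamu → siruzamu
  rule 4 (vowel merger): siruzamu → siruzomu
  rule 5: no change — siruzomu
  ⇒ Andora siruzomu

siruzomu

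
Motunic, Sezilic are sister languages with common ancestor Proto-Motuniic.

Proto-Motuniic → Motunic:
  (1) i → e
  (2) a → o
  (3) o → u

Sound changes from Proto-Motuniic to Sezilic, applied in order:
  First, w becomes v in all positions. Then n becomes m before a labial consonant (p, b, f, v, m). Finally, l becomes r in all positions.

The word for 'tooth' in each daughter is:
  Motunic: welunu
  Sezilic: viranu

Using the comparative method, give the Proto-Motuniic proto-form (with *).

Position 2: Motunic has e, Sezilic has i. Sezilic preserves i here (none of its changes turn any other segment into i), so the proto-segment is *i.
Position 4: Motunic has u, Sezilic has a. Sezilic preserves a here (none of its changes turn any other segment into a), so the proto-segment is *a.
Position 1: Motunic has w, Sezilic has v. Motunic preserves w here (none of its changes turn any other segment into w), so the proto-segment is *w.
This points to *wilanu. Verify forward in each daughter:
Motunic: start from *wilanu.
  rule 1 (vowel merger): wilanu → welanu
  rule 2 (vowel merger): welanu → welonu
  rule 3 (vowel merger): welonu → welunu
  ⇒ Motunic welunu
Sezilic: *wilanu > vilanu > viranu  (by unconditioned shift, unconditioned shift)
Only *wilanu yields all of Motunic welunu, Sezilic viranu.

*wilanu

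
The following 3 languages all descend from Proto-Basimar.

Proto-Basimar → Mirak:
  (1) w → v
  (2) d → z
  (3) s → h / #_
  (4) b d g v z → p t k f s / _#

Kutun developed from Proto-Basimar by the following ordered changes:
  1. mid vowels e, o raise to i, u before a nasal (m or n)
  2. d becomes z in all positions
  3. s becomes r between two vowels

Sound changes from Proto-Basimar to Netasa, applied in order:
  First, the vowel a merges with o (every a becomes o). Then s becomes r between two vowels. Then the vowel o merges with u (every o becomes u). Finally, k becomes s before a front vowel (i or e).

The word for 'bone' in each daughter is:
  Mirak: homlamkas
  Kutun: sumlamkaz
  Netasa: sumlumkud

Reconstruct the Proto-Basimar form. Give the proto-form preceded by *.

*somlamkad

Position 2: Mirak has o, Kutun has u, Netasa has u. Mirak preserves o here (none of its changes turn any other segment into o), so the proto-segment is *o.
Position 5: Mirak has a, Kutun has a, Netasa has u. Mirak preserves a here (none of its changes turn any other segment into a), so the proto-segment is *a.
Position 9: Mirak has s, Kutun has z, Netasa has d. Netasa preserves d here (none of its changes turn any other segment into d), so the proto-segment is *d.
Continuing position by position gives *somlamkad; check it forward:
Mirak: *somlamkad > somlamkaz > homlamkaz > homlamkas  (by unconditioned shift, debuccalisation, final devoicing)
Kutun: *somlamkad
  somlamkad → sumlamkad   [pre-nasal raising]
  sumlamkad → sumlamkaz   [unconditioned shift]
  sumlamkaz (rule 3 does not apply)
  giving Kutun sumlamkaz.
Netasa: start from *somlamkad.
  rule 1 (vowel merger): somlamkad → somlomkod
  rule 2: no change — somlomkod
  rule 3 (vowel merger): somlomkod → sumlumkud
  rule 4: no change — sumlumkud
  ⇒ Netasa sumlumkud
*somlamkad is the unique common source.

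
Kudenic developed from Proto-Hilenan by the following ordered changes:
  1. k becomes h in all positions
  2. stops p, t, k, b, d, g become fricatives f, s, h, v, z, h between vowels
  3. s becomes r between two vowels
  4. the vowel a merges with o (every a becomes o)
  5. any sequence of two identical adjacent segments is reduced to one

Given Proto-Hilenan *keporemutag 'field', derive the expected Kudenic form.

Kudenic: start from *keporemutag.
  rule 1 (unconditioned shift): keporemutag → heporemutag
  rule 2 (intervocalic lenition): heporemutag → heforemusag
  rule 3 (rhotacism): heforemusag → heforemurag
  rule 4 (vowel merger): heforemurag → heforemurog
  rule 5: no change — heforemurog
  ⇒ Kudenic heforemurog

heforemurog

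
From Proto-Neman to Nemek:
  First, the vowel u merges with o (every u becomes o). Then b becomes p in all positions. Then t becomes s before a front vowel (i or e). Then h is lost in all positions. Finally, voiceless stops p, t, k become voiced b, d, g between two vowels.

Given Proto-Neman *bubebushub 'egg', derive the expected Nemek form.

Nemek: start from *bubebushub.
  rule 1 (vowel merger): bubebushub → bobeboshob
  rule 2 (unconditioned shift): bobeboshob → popeposhop
  rule 3: no change — popeposhop
  rule 4 (h-loss): popeposhop → popeposop
  rule 5 (intervocalic voicing): popeposop → pobebosop
  ⇒ Nemek pobebosop

pobebosop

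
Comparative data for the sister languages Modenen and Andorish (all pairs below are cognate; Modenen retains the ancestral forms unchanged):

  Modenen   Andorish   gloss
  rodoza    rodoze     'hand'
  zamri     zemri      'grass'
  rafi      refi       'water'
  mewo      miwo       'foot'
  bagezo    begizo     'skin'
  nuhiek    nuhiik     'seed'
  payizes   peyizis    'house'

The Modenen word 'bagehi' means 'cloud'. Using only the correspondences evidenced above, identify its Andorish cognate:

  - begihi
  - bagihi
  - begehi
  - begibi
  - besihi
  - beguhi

begihi

bagezo ~ begizo, payizes ~ peyizis — Modenen a corresponds to Andorish e after a consonant, before a consonant other than r, m, n, p, b, f, v.
mewo ~ miwo, bagezo ~ begizo — Modenen e corresponds to Andorish i after a consonant, before a consonant other than r, m, n, p, b, f, v.
Applying these to Modenen 'bagehi':
  bagehi → begehi   (a→e after a consonant, before a consonant other than r, m, n, p, b, f, v)
  begehi → begihi   (e→i after a consonant, before a consonant other than r, m, n, p, b, f, v)
So the Andorish cognate is 'begihi'.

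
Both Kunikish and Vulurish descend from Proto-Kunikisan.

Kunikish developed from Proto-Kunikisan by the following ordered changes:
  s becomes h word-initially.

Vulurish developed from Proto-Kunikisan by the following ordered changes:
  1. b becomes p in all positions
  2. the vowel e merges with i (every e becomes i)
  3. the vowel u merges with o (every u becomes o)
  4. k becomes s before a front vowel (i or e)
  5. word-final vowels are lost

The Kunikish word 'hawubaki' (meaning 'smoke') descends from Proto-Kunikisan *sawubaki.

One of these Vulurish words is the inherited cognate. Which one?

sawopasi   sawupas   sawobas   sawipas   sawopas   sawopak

sawopas

Vulurish: *sawubaki > sawupaki > sawopaki > sawopasi > sawopas  (by unconditioned shift, vowel merger, palatalisation, apocope)
Among the options, 'sawopas' alone shows every Vulurish change applied in order.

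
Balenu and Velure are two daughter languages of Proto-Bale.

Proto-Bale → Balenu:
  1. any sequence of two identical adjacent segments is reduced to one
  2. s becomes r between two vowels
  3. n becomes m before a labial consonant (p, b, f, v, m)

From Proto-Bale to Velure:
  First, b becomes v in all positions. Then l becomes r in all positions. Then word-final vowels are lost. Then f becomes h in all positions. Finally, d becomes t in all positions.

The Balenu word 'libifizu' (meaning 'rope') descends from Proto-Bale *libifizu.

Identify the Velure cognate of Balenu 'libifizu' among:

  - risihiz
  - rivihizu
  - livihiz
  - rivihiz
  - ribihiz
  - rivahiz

Velure: start from *libifizu.
  rule 1 (unconditioned shift): libifizu → livifizu
  rule 2 (unconditioned shift): livifizu → rivifizu
  rule 3 (apocope): rivifizu → rivifiz
  rule 4 (unconditioned shift): rivifiz → rivihiz
  rule 5: no change — rivihiz
  ⇒ Velure rivihiz

rivihiz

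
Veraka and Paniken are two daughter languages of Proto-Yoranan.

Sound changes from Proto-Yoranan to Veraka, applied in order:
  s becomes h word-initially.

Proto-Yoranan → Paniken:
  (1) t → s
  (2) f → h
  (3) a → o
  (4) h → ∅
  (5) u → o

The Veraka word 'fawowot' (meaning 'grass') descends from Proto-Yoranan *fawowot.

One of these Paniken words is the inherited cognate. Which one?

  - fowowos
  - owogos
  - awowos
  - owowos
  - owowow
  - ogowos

owowos

Paniken: *fawowot > fawowos > hawowos > howowos > owowos  (by unconditioned shift, unconditioned shift, vowel merger, h-loss)
Only 'owowos' matches the regular Paniken development of *fawowot.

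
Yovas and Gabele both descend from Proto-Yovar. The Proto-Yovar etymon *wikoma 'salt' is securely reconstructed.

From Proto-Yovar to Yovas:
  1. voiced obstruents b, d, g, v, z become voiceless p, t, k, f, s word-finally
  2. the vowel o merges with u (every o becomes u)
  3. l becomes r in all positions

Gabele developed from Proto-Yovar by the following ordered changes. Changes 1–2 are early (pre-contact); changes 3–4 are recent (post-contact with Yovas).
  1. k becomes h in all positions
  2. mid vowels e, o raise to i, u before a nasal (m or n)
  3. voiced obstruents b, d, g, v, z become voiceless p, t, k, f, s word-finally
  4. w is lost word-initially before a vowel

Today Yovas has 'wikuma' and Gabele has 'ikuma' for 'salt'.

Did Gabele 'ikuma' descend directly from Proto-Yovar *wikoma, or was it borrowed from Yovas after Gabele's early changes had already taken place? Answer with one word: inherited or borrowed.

If inherited, *wikoma would pass through all of Gabele's changes:
Gabele: *wikoma > wihoma > wihuma > ihuma  (by unconditioned shift, pre-nasal raising, glide loss)
If borrowed from Yovas 'wikuma' after the early changes, it would undergo only the recent ones:
  rule 3 (final devoicing): no change (wikuma)
  rule 4 (glide loss): wikuma → ikuma
  ⇒ as a loan: ikuma
Gabele 'ikuma' matches the loan outcome 'ikuma', not the inherited 'ihuma' — it skipped the early Gabele changes, so it was borrowed from Yovas.

borrowed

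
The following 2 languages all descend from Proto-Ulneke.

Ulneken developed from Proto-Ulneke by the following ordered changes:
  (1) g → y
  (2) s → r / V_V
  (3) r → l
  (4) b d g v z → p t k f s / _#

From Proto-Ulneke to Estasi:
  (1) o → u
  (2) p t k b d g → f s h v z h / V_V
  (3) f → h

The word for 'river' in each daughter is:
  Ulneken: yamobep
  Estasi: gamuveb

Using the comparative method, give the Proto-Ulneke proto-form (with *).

*gamobeb

Position 7: Ulneken has p, Estasi has b. Estasi preserves b here (none of its changes turn any other segment into b), so the proto-segment is *b.
Position 1: Ulneken has y, Estasi has g. Estasi preserves g here (none of its changes turn any other segment into g), so the proto-segment is *g.
This points to *gamobeb. Verify forward in each daughter:
Ulneken: start from *gamobeb.
  rule 1 (unconditioned shift): gamobeb → yamobeb
  rule 2: no change — yamobeb
  rule 3: no change — yamobeb
  rule 4 (final devoicing): yamobeb → yamobep
  ⇒ Ulneken yamobep
Estasi: start from *gamobeb.
  rule 1 (vowel merger): gamobeb → gamubeb
  rule 2 (intervocalic lenition): gamubeb → gamuveb
  rule 3: no change — gamuveb
  ⇒ Estasi gamuveb
*gamobeb is the unique common source.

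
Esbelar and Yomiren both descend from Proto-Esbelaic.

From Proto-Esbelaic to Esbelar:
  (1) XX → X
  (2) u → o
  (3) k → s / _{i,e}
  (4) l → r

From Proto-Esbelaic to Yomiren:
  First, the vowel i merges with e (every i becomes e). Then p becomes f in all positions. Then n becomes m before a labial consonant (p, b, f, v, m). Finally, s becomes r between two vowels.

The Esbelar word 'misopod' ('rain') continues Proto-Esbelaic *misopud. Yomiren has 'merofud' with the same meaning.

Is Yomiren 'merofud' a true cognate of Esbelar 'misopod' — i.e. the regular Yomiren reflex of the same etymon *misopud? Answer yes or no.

yes

Derive the expected Yomiren reflex of *misopud:
Yomiren: start from *misopud.
  rule 1 (vowel merger): misopud → mesopud
  rule 2 (unconditioned shift): mesopud → mesofud
  rule 3: no change — mesofud
  rule 4 (rhotacism): mesofud → merofud
  ⇒ Yomiren merofud
Yomiren 'merofud' matches the regular reflex exactly, so the pair is cognate.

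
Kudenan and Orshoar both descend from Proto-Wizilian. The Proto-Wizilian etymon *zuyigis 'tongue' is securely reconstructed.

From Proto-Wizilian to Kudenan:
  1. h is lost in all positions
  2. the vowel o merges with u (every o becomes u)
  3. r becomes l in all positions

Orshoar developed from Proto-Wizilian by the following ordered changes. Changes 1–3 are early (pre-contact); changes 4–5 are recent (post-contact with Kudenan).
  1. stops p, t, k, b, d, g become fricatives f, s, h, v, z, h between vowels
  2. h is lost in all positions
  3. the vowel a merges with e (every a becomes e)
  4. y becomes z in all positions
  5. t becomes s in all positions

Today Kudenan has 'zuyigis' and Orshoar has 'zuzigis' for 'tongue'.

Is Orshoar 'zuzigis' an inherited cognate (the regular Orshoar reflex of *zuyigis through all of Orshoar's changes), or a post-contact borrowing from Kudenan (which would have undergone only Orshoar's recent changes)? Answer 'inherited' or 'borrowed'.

borrowed

If inherited, *zuyigis would pass through all of Orshoar's changes:
Orshoar: *zuyigis
  zuyigis → zuyihis   [intervocalic lenition]
  zuyihis → zuyiis   [h-loss]
  zuyiis (rule 3 does not apply)
  zuyiis → zuziis   [unconditioned shift]
  zuziis (rule 5 does not apply)
  giving Orshoar zuziis.
If borrowed from Kudenan 'zuyigis' after the early changes, it would undergo only the recent ones:
  rule 4 (unconditioned shift): zuyigis → zuzigis
  rule 5 (unconditioned shift): no change (zuzigis)
  ⇒ as a loan: zuzigis
Orshoar 'zuzigis' matches the loan outcome 'zuzigis', not the inherited 'zuziis' — it skipped the early Orshoar changes, so it was borrowed from Kudenan.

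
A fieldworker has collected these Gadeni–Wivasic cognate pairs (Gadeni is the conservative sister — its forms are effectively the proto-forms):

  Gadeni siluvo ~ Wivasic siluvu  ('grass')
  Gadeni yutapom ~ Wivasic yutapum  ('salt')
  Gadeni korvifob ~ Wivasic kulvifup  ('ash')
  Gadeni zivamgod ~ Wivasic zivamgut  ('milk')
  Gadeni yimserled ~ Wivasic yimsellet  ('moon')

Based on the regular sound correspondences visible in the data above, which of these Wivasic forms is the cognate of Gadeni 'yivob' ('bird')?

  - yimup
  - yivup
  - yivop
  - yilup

yivup

korvifob ~ kulvifup — Gadeni o corresponds to Wivasic u after a consonant, before a labial obstruent.
korvifob ~ kulvifup — Gadeni b corresponds to Wivasic p word-finally.
Applying these to Gadeni 'yivob':
  yivob → yivub   (o→u after a consonant, before a labial obstruent)
  yivub → yivup   (b→p word-finally)
So the Wivasic cognate is 'yivup'.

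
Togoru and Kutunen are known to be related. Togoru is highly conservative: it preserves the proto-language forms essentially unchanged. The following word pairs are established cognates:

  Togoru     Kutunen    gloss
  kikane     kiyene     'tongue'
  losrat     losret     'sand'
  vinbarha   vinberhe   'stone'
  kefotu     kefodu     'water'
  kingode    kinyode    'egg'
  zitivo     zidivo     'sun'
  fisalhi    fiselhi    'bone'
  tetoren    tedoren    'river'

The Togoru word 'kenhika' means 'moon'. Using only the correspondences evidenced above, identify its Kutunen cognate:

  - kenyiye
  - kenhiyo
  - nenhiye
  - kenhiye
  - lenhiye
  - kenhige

kikane ~ kiyene — Togoru k corresponds to Kutunen y between vowels (before a back vowel).
vinbarha ~ vinberhe — Togoru a corresponds to Kutunen e word-finally.
Applying these to Togoru 'kenhika':
  kenhika → kenhiya   (k→y between vowels (before a back vowel))
  kenhiya → kenhiye   (a→e word-finally)
So the Kutunen cognate is 'kenhiye'.

kenhiye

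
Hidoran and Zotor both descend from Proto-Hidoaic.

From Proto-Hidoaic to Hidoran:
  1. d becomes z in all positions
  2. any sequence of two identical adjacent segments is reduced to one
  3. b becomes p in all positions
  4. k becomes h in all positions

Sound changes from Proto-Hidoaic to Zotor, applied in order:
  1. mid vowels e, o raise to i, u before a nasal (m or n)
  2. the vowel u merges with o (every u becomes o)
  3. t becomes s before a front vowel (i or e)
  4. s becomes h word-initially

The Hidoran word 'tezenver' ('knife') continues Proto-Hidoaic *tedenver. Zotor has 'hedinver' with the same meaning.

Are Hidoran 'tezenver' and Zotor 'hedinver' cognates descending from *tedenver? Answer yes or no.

yes

Derive the expected Zotor reflex of *tedenver:
Zotor: *tedenver
  tedenver → tedinver   [pre-nasal raising]
  tedinver (rule 2 does not apply)
  tedinver → sedinver   [palatalisation]
  sedinver → hedinver   [debuccalisation]
  giving Zotor hedinver.
Zotor 'hedinver' matches the regular reflex exactly, so the pair is cognate.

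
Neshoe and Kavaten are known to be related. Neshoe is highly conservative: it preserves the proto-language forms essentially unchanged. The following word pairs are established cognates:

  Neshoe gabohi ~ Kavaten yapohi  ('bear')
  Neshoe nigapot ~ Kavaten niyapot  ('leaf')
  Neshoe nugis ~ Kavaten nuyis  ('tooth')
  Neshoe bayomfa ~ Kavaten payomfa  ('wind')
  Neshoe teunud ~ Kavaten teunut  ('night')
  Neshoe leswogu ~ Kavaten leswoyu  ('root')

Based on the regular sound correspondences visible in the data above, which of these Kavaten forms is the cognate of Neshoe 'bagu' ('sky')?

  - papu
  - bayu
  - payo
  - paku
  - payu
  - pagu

bayomfa ~ payomfa — Neshoe b corresponds to Kavaten p word-initially before a back vowel.
leswogu ~ leswoyu — Neshoe g corresponds to Kavaten y between vowels (before a back vowel).
Applying these to Neshoe 'bagu':
  bagu → pagu   (b→p word-initially before a back vowel)
  pagu → payu   (g→y between vowels (before a back vowel))
So the Kavaten cognate is 'payu'.

payu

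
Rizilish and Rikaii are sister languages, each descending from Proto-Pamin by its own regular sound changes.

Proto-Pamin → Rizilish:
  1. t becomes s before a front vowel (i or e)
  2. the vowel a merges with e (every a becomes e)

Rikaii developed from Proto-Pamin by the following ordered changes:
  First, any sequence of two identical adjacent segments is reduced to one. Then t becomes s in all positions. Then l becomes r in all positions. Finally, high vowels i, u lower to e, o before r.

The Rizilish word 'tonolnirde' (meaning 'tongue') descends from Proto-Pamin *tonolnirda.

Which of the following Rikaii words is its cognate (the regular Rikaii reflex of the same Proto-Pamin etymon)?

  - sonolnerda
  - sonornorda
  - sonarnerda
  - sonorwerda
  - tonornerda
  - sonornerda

sonornerda

Rikaii: *tonolnirda > sonolnirda > sonornirda > sonornerda  (by unconditioned shift, unconditioned shift, pre-rhotic lowering)
Only 'sonornerda' matches the regular Rikaii development of *tonolnirda.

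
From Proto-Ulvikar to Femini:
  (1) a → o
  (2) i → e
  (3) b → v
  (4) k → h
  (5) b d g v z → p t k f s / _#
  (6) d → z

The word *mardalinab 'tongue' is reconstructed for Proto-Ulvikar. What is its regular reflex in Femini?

Femini: *mardalinab
  mardalinab → mordolinob   [vowel merger]
  mordolinob → mordolenob   [vowel merger]
  mordolenob → mordolenov   [unconditioned shift]
  mordolenov (rule 4 does not apply)
  mordolenov → mordolenof   [final devoicing]
  mordolenof → morzolenof   [unconditioned shift]
  giving Femini morzolenof.

morzolenof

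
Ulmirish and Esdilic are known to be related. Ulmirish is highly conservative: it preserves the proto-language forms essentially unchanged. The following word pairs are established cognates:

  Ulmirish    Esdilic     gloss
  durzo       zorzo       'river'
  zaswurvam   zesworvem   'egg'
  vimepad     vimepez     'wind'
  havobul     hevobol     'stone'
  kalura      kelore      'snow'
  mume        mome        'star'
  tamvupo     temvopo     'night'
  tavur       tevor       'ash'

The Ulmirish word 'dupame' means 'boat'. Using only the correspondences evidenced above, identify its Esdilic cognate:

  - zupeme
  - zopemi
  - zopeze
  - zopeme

zopeme

durzo ~ zorzo — Ulmirish d corresponds to Esdilic z word-initially before a back vowel.
tamvupo ~ temvopo — Ulmirish u corresponds to Esdilic o after a consonant, before a labial obstruent.
zaswurvam ~ zesworvem, tamvupo ~ temvopo — Ulmirish a corresponds to Esdilic e after a consonant, before a nasal.
Applying these to Ulmirish 'dupame':
  dupame → zupame   (d→z word-initially before a back vowel)
  zupame → zopame   (u→o after a consonant, before a labial obstruent)
  zopame → zopeme   (a→e after a consonant, before a nasal)
So the Esdilic cognate is 'zopeme'.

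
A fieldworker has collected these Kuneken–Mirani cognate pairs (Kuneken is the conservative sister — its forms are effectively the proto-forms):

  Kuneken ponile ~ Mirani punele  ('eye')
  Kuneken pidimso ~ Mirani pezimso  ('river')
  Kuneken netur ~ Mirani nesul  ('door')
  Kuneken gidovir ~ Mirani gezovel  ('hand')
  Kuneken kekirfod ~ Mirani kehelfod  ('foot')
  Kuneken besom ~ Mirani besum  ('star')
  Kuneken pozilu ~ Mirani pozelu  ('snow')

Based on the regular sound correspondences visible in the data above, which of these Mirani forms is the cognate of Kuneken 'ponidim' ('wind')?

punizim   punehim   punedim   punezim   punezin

punezim

ponile ~ punele — Kuneken o corresponds to Mirani u after a consonant, before a nasal.
ponile ~ punele, pidimso ~ pezimso — Kuneken i corresponds to Mirani e after a consonant, before a consonant other than r, m, n, p, b, f, v.
pidimso ~ pezimso — Kuneken d corresponds to Mirani z between vowels (before a front vowel).
Applying these to Kuneken 'ponidim':
  ponidim → punidim   (o→u after a consonant, before a nasal)
  punidim → punedim   (i→e after a consonant, before a consonant other than r, m, n, p, b, f, v)
  punedim → punezim   (d→z between vowels (before a front vowel))
So the Mirani cognate is 'punezim'.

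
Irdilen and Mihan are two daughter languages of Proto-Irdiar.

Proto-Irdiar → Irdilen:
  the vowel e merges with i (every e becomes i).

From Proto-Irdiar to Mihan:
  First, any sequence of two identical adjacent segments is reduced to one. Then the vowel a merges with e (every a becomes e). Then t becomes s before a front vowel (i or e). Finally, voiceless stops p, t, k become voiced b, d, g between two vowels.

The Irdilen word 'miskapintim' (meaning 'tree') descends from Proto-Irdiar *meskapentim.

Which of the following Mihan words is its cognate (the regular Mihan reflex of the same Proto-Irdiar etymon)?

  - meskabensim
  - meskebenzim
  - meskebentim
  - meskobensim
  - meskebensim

Mihan: start from *meskapentim.
  rule 1: no change — meskapentim
  rule 2 (vowel merger): meskapentim → meskepentim
  rule 3 (palatalisation): meskepentim → meskepensim
  rule 4 (intervocalic voicing): meskepensim → meskebensim
  ⇒ Mihan meskebensim
Among the options, 'meskebensim' alone shows every Mihan change applied in order.

meskebensim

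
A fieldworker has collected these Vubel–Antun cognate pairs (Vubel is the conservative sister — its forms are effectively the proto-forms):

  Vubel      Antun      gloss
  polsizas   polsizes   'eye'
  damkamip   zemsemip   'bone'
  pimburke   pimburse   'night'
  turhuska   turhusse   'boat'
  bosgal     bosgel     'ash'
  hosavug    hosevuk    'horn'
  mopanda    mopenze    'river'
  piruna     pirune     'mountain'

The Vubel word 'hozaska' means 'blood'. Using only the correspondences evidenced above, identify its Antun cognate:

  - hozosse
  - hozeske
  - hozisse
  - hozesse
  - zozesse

hozesse

polsizas ~ polsizes, bosgal ~ bosgel — Vubel a corresponds to Antun e after a consonant, before a consonant other than r, m, n, p, b, f, v.
damkamip ~ zemsemip, turhuska ~ turhusse — Vubel k corresponds to Antun s after a consonant, before a back vowel.
turhuska ~ turhusse, mopanda ~ mopenze — Vubel a corresponds to Antun e word-finally.
Applying these to Vubel 'hozaska':
  hozaska → hozeska   (a→e after a consonant, before a consonant other than r, m, n, p, b, f, v)
  hozeska → hozessa   (k→s after a consonant, before a back vowel)
  hozessa → hozesse   (a→e word-finally)
So the Antun cognate is 'hozesse'.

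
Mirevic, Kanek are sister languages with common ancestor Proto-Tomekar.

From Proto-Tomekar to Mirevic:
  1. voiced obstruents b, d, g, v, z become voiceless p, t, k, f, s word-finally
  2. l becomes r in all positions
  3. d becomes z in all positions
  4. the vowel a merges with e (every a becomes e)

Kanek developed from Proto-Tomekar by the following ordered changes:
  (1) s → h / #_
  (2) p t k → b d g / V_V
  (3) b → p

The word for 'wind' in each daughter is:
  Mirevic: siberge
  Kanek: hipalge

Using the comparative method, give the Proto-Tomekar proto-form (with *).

Position 3: Mirevic has b, Kanek has p. Mirevic preserves b here (none of its changes turn any other segment into b), so the proto-segment is *b.
Position 1: Mirevic has s, Kanek has h. Taking the neighbouring segments as reconstructed: Mirevic s can only go back to *s; Kanek h could go back to *s or *h — the one source consistent with every daughter is *s.
Position 4: Mirevic has e, Kanek has a. Kanek preserves a here (none of its changes turn any other segment into a), so the proto-segment is *a.
Verify the candidate proto-form against each daughter:
Mirevic: *sibalge > sibarge > siberge  (by unconditioned shift, vowel merger)
Kanek: *sibalge > hibalge > hipalge  (by debuccalisation, unconditioned shift)
*sibalge is the unique common source.

*sibalge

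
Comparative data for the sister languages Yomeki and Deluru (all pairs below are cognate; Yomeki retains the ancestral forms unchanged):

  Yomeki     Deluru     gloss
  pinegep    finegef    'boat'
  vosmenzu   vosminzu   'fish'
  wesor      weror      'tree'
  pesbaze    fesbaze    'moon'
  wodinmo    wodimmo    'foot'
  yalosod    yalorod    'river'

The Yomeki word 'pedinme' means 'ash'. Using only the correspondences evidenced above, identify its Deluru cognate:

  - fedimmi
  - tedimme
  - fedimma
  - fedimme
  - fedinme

fedimme

pesbaze ~ fesbaze — Yomeki p corresponds to Deluru f word-initially before a front vowel.
wodinmo ~ wodimmo — Yomeki n corresponds to Deluru m after a vowel, before a nasal.
Applying these to Yomeki 'pedinme':
  pedinme → fedinme   (p→f word-initially before a front vowel)
  fedinme → fedimme   (n→m after a vowel, before a nasal)
So the Deluru cognate is 'fedimme'.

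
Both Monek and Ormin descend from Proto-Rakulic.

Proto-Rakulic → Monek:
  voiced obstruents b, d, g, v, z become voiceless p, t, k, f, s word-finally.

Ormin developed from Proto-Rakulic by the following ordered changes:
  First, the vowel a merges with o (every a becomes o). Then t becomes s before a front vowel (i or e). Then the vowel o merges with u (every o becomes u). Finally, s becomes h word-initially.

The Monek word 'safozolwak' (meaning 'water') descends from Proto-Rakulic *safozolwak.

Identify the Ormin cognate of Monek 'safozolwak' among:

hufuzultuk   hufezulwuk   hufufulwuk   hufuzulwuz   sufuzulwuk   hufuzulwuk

hufuzulwuk

Ormin: *safozolwak > sofozolwok > sufuzulwuk > hufuzulwuk  (by vowel merger, vowel merger, debuccalisation)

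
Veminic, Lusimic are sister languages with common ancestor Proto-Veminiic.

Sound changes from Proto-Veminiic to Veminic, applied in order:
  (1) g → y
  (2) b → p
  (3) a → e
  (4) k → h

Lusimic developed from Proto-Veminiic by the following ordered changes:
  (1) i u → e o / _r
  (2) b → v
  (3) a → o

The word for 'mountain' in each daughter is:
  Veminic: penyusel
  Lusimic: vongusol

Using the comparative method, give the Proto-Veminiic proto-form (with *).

Position 2: Veminic has e, Lusimic has o. Taking the neighbouring segments as reconstructed: Veminic e could go back to *a or *e; Lusimic o could go back to *a or *o — the one source consistent with every daughter is *a.
Position 7: Veminic has e, Lusimic has o. Taking the neighbouring segments as reconstructed: Veminic e could go back to *a or *e; Lusimic o could go back to *a or *o — the one source consistent with every daughter is *a.
Position 1: Veminic has p, Lusimic has v. Taking the neighbouring segments as reconstructed: Veminic p could go back to *p or *b; Lusimic v could go back to *b or *v — the one source consistent with every daughter is *b.
Continuing position by position gives *bangusal; check it forward:
Veminic: *bangusal
  bangusal → banyusal   [unconditioned shift]
  banyusal → panyusal   [unconditioned shift]
  panyusal → penyusel   [vowel merger]
  penyusel (rule 4 does not apply)
  giving Veminic penyusel.
Lusimic: start from *bangusal.
  rule 1: no change — bangusal
  rule 2 (unconditioned shift): bangusal → vangusal
  rule 3 (vowel merger): vangusal → vongusol
  ⇒ Lusimic vongusol
*bangusal is the unique common source.

*bangusal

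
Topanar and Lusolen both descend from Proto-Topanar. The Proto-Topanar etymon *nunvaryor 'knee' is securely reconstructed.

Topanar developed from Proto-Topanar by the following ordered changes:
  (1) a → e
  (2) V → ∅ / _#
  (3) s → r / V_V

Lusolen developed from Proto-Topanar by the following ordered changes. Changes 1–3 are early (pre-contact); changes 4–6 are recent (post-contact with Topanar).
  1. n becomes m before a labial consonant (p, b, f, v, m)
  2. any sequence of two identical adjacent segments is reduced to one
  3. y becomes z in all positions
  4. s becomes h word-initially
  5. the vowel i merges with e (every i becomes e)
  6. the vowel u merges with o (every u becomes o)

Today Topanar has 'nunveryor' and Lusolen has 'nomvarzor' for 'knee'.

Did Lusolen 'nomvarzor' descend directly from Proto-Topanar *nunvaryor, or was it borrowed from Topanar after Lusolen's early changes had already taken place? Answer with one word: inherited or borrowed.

inherited

If inherited, *nunvaryor would pass through all of Lusolen's changes:
Lusolen: *nunvaryor
  nunvaryor → numvaryor   [nasal place assimilation]
  numvaryor (rule 2 does not apply)
  numvaryor → numvarzor   [unconditioned shift]
  numvarzor (rule 4 does not apply)
  numvarzor (rule 5 does not apply)
  numvarzor → nomvarzor   [vowel merger]
  giving Lusolen nomvarzor.
If borrowed from Topanar 'nunveryor' after the early changes, it would undergo only the recent ones:
  rule 4 (debuccalisation): no change (nunveryor)
  rule 5 (vowel merger): no change (nunveryor)
  rule 6 (vowel merger): nunveryor → nonveryor
  ⇒ as a loan: nonveryor
Lusolen 'nomvarzor' matches the inherited outcome exactly, so it is an inherited cognate, not a loan.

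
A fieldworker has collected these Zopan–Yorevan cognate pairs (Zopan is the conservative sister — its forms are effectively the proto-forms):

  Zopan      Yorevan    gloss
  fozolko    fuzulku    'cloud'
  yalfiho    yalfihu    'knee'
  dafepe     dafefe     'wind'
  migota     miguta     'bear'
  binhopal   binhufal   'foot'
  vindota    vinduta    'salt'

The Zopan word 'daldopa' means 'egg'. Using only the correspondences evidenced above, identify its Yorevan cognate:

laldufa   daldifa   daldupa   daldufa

binhopal ~ binhufal — Zopan o corresponds to Yorevan u after a consonant, before a labial obstruent.
binhopal ~ binhufal — Zopan p corresponds to Yorevan f between vowels (before a back vowel).
Applying these to Zopan 'daldopa':
  daldopa → daldupa   (o→u after a consonant, before a labial obstruent)
  daldupa → daldufa   (p→f between vowels (before a back vowel))
So the Yorevan cognate is 'daldufa'.

daldufa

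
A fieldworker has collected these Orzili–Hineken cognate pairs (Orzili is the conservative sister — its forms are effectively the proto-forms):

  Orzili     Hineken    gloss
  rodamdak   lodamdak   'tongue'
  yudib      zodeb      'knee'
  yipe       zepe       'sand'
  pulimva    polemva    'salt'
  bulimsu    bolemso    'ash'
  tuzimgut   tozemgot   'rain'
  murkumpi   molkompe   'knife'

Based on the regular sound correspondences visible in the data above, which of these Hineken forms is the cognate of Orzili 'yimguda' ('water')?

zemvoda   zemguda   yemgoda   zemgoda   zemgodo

yipe ~ zepe — Orzili y corresponds to Hineken z word-initially before a front vowel.
pulimva ~ polemva, bulimsu ~ bolemso — Orzili i corresponds to Hineken e after a consonant, before a nasal.
yudib ~ zodeb, pulimva ~ polemva — Orzili u corresponds to Hineken o after a consonant, before a consonant other than r, m, n, p, b, f, v.
Applying these to Orzili 'yimguda':
  yimguda → zimguda   (y→z word-initially before a front vowel)
  zimguda → zemguda   (i→e after a consonant, before a nasal)
  zemguda → zemgoda   (u→o after a consonant, before a consonant other than r, m, n, p, b, f, v)
So the Hineken cognate is 'zemgoda'.

zemgoda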